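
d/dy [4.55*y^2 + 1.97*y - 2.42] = 9.1*y + 1.97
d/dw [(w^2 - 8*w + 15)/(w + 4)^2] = 2*(8*w - 31)/(w^3 + 12*w^2 + 48*w + 64)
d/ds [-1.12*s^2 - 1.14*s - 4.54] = -2.24*s - 1.14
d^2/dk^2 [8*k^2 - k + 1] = 16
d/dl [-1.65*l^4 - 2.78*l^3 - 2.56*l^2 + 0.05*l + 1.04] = -6.6*l^3 - 8.34*l^2 - 5.12*l + 0.05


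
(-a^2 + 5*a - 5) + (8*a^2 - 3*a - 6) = 7*a^2 + 2*a - 11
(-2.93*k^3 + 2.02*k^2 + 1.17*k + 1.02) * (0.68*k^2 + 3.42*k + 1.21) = -1.9924*k^5 - 8.647*k^4 + 4.1587*k^3 + 7.1392*k^2 + 4.9041*k + 1.2342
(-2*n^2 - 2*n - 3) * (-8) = 16*n^2 + 16*n + 24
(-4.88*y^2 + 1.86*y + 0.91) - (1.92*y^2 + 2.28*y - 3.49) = -6.8*y^2 - 0.42*y + 4.4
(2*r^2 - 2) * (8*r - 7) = 16*r^3 - 14*r^2 - 16*r + 14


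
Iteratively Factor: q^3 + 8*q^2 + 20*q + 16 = (q + 4)*(q^2 + 4*q + 4) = (q + 2)*(q + 4)*(q + 2)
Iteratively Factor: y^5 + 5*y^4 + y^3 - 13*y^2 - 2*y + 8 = (y - 1)*(y^4 + 6*y^3 + 7*y^2 - 6*y - 8) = (y - 1)*(y + 4)*(y^3 + 2*y^2 - y - 2) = (y - 1)*(y + 2)*(y + 4)*(y^2 - 1) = (y - 1)*(y + 1)*(y + 2)*(y + 4)*(y - 1)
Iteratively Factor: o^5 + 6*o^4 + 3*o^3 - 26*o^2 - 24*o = (o + 4)*(o^4 + 2*o^3 - 5*o^2 - 6*o) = (o + 1)*(o + 4)*(o^3 + o^2 - 6*o) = o*(o + 1)*(o + 4)*(o^2 + o - 6) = o*(o - 2)*(o + 1)*(o + 4)*(o + 3)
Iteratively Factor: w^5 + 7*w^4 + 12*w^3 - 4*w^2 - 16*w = (w + 2)*(w^4 + 5*w^3 + 2*w^2 - 8*w) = (w - 1)*(w + 2)*(w^3 + 6*w^2 + 8*w) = (w - 1)*(w + 2)*(w + 4)*(w^2 + 2*w) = w*(w - 1)*(w + 2)*(w + 4)*(w + 2)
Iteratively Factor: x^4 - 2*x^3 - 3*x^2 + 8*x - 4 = (x + 2)*(x^3 - 4*x^2 + 5*x - 2) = (x - 2)*(x + 2)*(x^2 - 2*x + 1) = (x - 2)*(x - 1)*(x + 2)*(x - 1)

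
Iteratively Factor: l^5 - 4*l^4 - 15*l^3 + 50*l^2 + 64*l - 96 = (l + 3)*(l^4 - 7*l^3 + 6*l^2 + 32*l - 32) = (l - 4)*(l + 3)*(l^3 - 3*l^2 - 6*l + 8) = (l - 4)*(l + 2)*(l + 3)*(l^2 - 5*l + 4) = (l - 4)*(l - 1)*(l + 2)*(l + 3)*(l - 4)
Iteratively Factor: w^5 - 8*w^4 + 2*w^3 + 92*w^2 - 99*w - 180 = (w + 3)*(w^4 - 11*w^3 + 35*w^2 - 13*w - 60) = (w - 3)*(w + 3)*(w^3 - 8*w^2 + 11*w + 20) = (w - 4)*(w - 3)*(w + 3)*(w^2 - 4*w - 5) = (w - 4)*(w - 3)*(w + 1)*(w + 3)*(w - 5)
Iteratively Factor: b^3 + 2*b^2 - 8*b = (b + 4)*(b^2 - 2*b) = b*(b + 4)*(b - 2)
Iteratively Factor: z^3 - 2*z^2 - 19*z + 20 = (z - 5)*(z^2 + 3*z - 4) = (z - 5)*(z - 1)*(z + 4)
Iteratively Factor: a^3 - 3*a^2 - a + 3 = (a + 1)*(a^2 - 4*a + 3) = (a - 1)*(a + 1)*(a - 3)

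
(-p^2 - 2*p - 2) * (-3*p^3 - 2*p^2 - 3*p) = 3*p^5 + 8*p^4 + 13*p^3 + 10*p^2 + 6*p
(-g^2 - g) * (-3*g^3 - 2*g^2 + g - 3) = 3*g^5 + 5*g^4 + g^3 + 2*g^2 + 3*g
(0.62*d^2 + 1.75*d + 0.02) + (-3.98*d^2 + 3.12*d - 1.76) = -3.36*d^2 + 4.87*d - 1.74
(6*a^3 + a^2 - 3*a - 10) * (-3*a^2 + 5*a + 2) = -18*a^5 + 27*a^4 + 26*a^3 + 17*a^2 - 56*a - 20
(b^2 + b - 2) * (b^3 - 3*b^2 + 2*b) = b^5 - 2*b^4 - 3*b^3 + 8*b^2 - 4*b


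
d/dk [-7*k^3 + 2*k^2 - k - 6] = -21*k^2 + 4*k - 1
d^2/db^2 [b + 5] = 0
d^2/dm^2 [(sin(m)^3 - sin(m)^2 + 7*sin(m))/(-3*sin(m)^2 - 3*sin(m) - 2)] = (9*sin(m)^7 + 27*sin(m)^6 + 120*sin(m)^5 + 18*sin(m)^4 - 384*sin(m)^3 - 130*sin(m)^2 + 256*sin(m) + 92)/(3*sin(m)^2 + 3*sin(m) + 2)^3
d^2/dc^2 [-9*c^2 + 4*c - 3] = -18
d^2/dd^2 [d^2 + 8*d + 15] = 2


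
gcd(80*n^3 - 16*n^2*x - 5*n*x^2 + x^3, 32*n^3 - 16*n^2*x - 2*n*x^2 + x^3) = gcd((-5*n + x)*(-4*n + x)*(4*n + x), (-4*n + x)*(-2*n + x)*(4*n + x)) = -16*n^2 + x^2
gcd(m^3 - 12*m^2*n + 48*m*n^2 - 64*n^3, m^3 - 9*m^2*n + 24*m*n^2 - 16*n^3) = m^2 - 8*m*n + 16*n^2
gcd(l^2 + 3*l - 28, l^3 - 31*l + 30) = 1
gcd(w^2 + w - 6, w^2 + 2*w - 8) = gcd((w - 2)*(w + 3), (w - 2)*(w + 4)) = w - 2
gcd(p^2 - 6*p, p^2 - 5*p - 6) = p - 6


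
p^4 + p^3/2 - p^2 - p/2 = p*(p - 1)*(p + 1/2)*(p + 1)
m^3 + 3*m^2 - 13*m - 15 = (m - 3)*(m + 1)*(m + 5)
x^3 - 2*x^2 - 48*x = x*(x - 8)*(x + 6)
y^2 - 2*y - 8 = (y - 4)*(y + 2)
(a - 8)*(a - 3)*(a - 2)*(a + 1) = a^4 - 12*a^3 + 33*a^2 - 2*a - 48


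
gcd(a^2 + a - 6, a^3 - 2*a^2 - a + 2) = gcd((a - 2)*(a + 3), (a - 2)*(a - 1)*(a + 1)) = a - 2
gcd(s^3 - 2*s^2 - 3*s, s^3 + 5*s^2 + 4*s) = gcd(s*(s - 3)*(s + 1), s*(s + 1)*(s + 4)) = s^2 + s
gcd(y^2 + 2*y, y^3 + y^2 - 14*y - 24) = y + 2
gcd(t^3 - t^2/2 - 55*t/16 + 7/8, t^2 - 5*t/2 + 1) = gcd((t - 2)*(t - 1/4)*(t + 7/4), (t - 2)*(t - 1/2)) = t - 2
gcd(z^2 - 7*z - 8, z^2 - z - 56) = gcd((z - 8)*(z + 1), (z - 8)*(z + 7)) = z - 8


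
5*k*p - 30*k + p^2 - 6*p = (5*k + p)*(p - 6)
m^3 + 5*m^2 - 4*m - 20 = (m - 2)*(m + 2)*(m + 5)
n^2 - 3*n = n*(n - 3)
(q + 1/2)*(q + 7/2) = q^2 + 4*q + 7/4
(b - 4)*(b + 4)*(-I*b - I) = -I*b^3 - I*b^2 + 16*I*b + 16*I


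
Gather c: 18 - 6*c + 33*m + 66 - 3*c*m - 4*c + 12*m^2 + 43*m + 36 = c*(-3*m - 10) + 12*m^2 + 76*m + 120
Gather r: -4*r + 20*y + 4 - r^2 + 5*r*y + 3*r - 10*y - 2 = -r^2 + r*(5*y - 1) + 10*y + 2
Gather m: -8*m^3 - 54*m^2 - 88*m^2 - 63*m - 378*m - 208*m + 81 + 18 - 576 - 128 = -8*m^3 - 142*m^2 - 649*m - 605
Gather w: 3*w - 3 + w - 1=4*w - 4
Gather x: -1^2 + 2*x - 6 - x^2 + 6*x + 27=-x^2 + 8*x + 20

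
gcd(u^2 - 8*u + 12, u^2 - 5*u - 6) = u - 6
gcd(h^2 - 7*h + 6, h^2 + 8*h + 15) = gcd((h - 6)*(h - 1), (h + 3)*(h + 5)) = 1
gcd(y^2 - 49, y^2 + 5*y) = 1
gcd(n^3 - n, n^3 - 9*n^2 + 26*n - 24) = 1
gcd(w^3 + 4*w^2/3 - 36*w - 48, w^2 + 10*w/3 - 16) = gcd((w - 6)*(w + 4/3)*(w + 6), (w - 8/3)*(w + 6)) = w + 6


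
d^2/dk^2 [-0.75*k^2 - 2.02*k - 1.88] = -1.50000000000000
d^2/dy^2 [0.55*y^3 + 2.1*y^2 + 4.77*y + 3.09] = 3.3*y + 4.2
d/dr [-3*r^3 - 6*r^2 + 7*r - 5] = -9*r^2 - 12*r + 7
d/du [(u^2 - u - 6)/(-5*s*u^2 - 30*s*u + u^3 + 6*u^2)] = (u*(1 - 2*u)*(5*s*u + 30*s - u^2 - 6*u) - (-u^2 + u + 6)*(10*s*u + 30*s - 3*u^2 - 12*u))/(u^2*(5*s*u + 30*s - u^2 - 6*u)^2)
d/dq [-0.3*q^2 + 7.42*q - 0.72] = 7.42 - 0.6*q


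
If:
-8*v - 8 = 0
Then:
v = -1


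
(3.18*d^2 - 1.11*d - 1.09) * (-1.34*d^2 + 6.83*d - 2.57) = -4.2612*d^4 + 23.2068*d^3 - 14.2933*d^2 - 4.592*d + 2.8013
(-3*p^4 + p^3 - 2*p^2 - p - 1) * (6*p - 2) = -18*p^5 + 12*p^4 - 14*p^3 - 2*p^2 - 4*p + 2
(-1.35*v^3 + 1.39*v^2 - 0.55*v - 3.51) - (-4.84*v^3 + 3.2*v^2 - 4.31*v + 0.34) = 3.49*v^3 - 1.81*v^2 + 3.76*v - 3.85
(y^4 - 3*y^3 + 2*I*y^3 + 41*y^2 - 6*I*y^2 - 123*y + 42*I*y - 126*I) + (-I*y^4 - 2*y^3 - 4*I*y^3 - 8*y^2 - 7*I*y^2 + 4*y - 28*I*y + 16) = y^4 - I*y^4 - 5*y^3 - 2*I*y^3 + 33*y^2 - 13*I*y^2 - 119*y + 14*I*y + 16 - 126*I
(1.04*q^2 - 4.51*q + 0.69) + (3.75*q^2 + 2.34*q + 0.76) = 4.79*q^2 - 2.17*q + 1.45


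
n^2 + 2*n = n*(n + 2)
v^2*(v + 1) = v^3 + v^2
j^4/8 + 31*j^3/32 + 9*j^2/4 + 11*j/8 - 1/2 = (j/4 + 1)*(j/2 + 1)*(j - 1/4)*(j + 2)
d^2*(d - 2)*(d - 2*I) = d^4 - 2*d^3 - 2*I*d^3 + 4*I*d^2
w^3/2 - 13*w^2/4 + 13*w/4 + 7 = (w/2 + 1/2)*(w - 4)*(w - 7/2)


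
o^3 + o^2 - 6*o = o*(o - 2)*(o + 3)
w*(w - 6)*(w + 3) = w^3 - 3*w^2 - 18*w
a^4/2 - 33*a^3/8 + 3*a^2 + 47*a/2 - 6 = (a/2 + 1)*(a - 6)*(a - 4)*(a - 1/4)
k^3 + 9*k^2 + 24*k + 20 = (k + 2)^2*(k + 5)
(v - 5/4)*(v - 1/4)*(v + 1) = v^3 - v^2/2 - 19*v/16 + 5/16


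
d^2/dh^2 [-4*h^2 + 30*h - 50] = -8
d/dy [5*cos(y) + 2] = -5*sin(y)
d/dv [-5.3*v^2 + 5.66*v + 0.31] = 5.66 - 10.6*v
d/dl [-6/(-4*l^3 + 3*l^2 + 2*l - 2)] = 12*(-6*l^2 + 3*l + 1)/(4*l^3 - 3*l^2 - 2*l + 2)^2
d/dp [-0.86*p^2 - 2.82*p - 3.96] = -1.72*p - 2.82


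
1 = 1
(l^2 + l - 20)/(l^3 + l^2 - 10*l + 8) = (l^2 + l - 20)/(l^3 + l^2 - 10*l + 8)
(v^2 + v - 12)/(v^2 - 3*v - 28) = (v - 3)/(v - 7)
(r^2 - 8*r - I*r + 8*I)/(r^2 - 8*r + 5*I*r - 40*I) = (r - I)/(r + 5*I)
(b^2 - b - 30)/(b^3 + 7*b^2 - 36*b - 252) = (b + 5)/(b^2 + 13*b + 42)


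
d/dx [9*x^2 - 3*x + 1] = 18*x - 3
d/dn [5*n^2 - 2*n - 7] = 10*n - 2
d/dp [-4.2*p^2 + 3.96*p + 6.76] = 3.96 - 8.4*p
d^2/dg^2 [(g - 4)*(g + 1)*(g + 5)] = 6*g + 4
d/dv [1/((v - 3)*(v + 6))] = (-2*v - 3)/(v^4 + 6*v^3 - 27*v^2 - 108*v + 324)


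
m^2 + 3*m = m*(m + 3)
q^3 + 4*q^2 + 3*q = q*(q + 1)*(q + 3)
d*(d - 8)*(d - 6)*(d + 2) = d^4 - 12*d^3 + 20*d^2 + 96*d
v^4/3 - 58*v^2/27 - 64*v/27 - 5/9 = (v/3 + 1/3)*(v - 3)*(v + 1/3)*(v + 5/3)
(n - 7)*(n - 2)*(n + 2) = n^3 - 7*n^2 - 4*n + 28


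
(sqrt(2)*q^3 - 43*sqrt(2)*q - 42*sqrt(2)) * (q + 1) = sqrt(2)*q^4 + sqrt(2)*q^3 - 43*sqrt(2)*q^2 - 85*sqrt(2)*q - 42*sqrt(2)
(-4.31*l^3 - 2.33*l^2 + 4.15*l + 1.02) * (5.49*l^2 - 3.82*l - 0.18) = -23.6619*l^5 + 3.6725*l^4 + 32.4599*l^3 - 9.8338*l^2 - 4.6434*l - 0.1836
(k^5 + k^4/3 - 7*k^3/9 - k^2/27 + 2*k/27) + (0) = k^5 + k^4/3 - 7*k^3/9 - k^2/27 + 2*k/27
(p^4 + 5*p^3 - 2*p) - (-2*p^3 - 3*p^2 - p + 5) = p^4 + 7*p^3 + 3*p^2 - p - 5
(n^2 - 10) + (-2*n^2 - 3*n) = -n^2 - 3*n - 10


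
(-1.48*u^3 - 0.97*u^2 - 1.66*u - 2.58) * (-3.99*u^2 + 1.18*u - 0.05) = 5.9052*u^5 + 2.1239*u^4 + 5.5528*u^3 + 8.3839*u^2 - 2.9614*u + 0.129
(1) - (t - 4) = 5 - t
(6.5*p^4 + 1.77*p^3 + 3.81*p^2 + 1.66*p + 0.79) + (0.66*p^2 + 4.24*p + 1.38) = 6.5*p^4 + 1.77*p^3 + 4.47*p^2 + 5.9*p + 2.17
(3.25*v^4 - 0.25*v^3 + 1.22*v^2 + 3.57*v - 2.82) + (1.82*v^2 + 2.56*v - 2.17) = 3.25*v^4 - 0.25*v^3 + 3.04*v^2 + 6.13*v - 4.99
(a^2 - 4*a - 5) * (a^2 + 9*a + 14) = a^4 + 5*a^3 - 27*a^2 - 101*a - 70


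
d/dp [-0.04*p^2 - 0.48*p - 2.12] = -0.08*p - 0.48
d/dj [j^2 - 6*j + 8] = 2*j - 6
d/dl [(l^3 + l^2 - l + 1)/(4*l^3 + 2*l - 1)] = (-4*l^4 + 12*l^3 - 13*l^2 - 2*l - 1)/(16*l^6 + 16*l^4 - 8*l^3 + 4*l^2 - 4*l + 1)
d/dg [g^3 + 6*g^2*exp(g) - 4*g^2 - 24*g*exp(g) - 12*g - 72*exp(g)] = 6*g^2*exp(g) + 3*g^2 - 12*g*exp(g) - 8*g - 96*exp(g) - 12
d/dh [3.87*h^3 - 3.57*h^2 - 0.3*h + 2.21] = 11.61*h^2 - 7.14*h - 0.3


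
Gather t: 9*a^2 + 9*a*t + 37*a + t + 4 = 9*a^2 + 37*a + t*(9*a + 1) + 4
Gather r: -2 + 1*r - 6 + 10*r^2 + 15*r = 10*r^2 + 16*r - 8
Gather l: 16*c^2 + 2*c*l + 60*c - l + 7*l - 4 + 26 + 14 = 16*c^2 + 60*c + l*(2*c + 6) + 36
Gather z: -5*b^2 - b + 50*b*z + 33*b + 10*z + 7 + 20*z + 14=-5*b^2 + 32*b + z*(50*b + 30) + 21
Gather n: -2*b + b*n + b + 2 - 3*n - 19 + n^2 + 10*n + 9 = -b + n^2 + n*(b + 7) - 8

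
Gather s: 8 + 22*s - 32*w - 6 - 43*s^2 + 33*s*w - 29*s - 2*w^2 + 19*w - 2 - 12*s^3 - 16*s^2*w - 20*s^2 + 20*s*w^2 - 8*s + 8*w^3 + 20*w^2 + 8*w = -12*s^3 + s^2*(-16*w - 63) + s*(20*w^2 + 33*w - 15) + 8*w^3 + 18*w^2 - 5*w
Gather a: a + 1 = a + 1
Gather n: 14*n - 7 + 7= 14*n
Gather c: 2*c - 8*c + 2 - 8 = -6*c - 6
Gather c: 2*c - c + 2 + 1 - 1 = c + 2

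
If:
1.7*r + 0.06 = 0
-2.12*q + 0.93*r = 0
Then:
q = -0.02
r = -0.04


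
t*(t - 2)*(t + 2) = t^3 - 4*t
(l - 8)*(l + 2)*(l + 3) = l^3 - 3*l^2 - 34*l - 48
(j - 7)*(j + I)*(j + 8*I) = j^3 - 7*j^2 + 9*I*j^2 - 8*j - 63*I*j + 56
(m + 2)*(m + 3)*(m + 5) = m^3 + 10*m^2 + 31*m + 30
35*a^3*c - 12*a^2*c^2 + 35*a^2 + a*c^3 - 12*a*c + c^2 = (-7*a + c)*(-5*a + c)*(a*c + 1)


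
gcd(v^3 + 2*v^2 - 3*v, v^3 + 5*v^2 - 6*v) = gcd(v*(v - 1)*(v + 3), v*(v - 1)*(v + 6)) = v^2 - v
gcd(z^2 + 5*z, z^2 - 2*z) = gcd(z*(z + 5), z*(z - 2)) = z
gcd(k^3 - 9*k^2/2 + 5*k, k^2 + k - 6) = k - 2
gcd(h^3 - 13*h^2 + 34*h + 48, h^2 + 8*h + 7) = h + 1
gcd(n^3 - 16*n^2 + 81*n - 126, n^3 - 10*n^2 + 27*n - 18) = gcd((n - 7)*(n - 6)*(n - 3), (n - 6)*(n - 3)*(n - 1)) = n^2 - 9*n + 18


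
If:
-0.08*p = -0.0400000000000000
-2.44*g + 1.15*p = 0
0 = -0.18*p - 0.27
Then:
No Solution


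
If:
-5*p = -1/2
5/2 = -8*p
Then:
No Solution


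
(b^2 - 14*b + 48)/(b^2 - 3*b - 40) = (b - 6)/(b + 5)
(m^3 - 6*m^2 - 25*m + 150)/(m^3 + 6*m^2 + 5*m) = (m^2 - 11*m + 30)/(m*(m + 1))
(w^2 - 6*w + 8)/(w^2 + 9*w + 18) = (w^2 - 6*w + 8)/(w^2 + 9*w + 18)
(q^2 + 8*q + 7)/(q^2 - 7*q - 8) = (q + 7)/(q - 8)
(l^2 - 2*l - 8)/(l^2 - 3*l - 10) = (l - 4)/(l - 5)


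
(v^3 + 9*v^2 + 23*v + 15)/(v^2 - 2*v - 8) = (v^3 + 9*v^2 + 23*v + 15)/(v^2 - 2*v - 8)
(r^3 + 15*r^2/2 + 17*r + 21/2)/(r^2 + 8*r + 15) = (2*r^2 + 9*r + 7)/(2*(r + 5))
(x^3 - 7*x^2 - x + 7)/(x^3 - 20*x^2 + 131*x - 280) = (x^2 - 1)/(x^2 - 13*x + 40)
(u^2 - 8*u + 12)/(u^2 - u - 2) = (u - 6)/(u + 1)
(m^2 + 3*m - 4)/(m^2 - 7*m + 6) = (m + 4)/(m - 6)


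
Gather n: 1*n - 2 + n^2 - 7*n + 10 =n^2 - 6*n + 8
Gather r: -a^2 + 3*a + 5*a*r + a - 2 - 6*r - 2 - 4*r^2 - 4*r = -a^2 + 4*a - 4*r^2 + r*(5*a - 10) - 4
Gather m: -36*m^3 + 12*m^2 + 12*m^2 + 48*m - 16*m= -36*m^3 + 24*m^2 + 32*m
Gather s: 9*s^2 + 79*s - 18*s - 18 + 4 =9*s^2 + 61*s - 14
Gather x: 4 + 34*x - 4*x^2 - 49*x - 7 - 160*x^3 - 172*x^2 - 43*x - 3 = -160*x^3 - 176*x^2 - 58*x - 6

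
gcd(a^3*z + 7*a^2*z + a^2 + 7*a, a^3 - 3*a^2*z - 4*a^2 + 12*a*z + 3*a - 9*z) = 1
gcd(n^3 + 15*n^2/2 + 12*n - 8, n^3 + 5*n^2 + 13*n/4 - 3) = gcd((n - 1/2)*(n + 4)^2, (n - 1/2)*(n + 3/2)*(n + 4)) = n^2 + 7*n/2 - 2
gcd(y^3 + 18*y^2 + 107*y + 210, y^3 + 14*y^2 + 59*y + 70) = y^2 + 12*y + 35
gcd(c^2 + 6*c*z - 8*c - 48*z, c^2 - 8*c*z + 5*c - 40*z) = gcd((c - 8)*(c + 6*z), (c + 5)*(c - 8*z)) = 1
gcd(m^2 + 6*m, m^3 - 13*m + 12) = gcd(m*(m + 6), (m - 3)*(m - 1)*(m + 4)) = 1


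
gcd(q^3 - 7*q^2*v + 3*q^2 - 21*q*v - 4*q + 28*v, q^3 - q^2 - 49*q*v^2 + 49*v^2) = q^2 - 7*q*v - q + 7*v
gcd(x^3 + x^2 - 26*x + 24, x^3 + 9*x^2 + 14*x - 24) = x^2 + 5*x - 6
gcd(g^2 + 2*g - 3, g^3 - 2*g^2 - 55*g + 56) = g - 1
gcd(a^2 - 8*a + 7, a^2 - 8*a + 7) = a^2 - 8*a + 7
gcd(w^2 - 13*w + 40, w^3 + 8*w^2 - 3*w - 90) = 1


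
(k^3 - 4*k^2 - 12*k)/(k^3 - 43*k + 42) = k*(k + 2)/(k^2 + 6*k - 7)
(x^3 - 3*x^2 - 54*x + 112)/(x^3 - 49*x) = (x^2 - 10*x + 16)/(x*(x - 7))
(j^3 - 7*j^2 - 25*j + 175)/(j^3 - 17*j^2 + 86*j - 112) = (j^2 - 25)/(j^2 - 10*j + 16)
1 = 1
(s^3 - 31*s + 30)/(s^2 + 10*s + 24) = (s^2 - 6*s + 5)/(s + 4)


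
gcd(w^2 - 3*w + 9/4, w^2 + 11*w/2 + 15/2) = 1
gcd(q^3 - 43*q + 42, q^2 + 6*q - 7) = q^2 + 6*q - 7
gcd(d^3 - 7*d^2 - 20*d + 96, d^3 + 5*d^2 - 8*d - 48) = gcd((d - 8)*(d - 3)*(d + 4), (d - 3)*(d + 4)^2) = d^2 + d - 12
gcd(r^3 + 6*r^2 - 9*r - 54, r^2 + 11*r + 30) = r + 6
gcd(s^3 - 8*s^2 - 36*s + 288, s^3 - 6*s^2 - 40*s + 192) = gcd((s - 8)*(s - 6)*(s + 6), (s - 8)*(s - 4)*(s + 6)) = s^2 - 2*s - 48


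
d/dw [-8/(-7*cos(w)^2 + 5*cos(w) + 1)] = 8*(14*cos(w) - 5)*sin(w)/(-7*cos(w)^2 + 5*cos(w) + 1)^2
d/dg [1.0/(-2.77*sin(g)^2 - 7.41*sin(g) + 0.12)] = (5.54*sin(g) + 7.41)*cos(g)/(2.77*sin(g)^2 + 7.41*sin(g) - 0.12)^2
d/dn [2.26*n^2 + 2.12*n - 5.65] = 4.52*n + 2.12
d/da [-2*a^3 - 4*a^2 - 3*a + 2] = -6*a^2 - 8*a - 3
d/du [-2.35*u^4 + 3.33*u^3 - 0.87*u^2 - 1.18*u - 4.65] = -9.4*u^3 + 9.99*u^2 - 1.74*u - 1.18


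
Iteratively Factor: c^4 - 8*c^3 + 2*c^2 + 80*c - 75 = (c + 3)*(c^3 - 11*c^2 + 35*c - 25) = (c - 5)*(c + 3)*(c^2 - 6*c + 5) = (c - 5)^2*(c + 3)*(c - 1)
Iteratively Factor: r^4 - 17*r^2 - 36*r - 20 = (r - 5)*(r^3 + 5*r^2 + 8*r + 4) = (r - 5)*(r + 1)*(r^2 + 4*r + 4) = (r - 5)*(r + 1)*(r + 2)*(r + 2)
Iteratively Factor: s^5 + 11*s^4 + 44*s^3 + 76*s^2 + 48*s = (s + 3)*(s^4 + 8*s^3 + 20*s^2 + 16*s) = (s + 3)*(s + 4)*(s^3 + 4*s^2 + 4*s) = (s + 2)*(s + 3)*(s + 4)*(s^2 + 2*s) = (s + 2)^2*(s + 3)*(s + 4)*(s)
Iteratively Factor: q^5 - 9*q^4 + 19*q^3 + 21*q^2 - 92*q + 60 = (q - 5)*(q^4 - 4*q^3 - q^2 + 16*q - 12) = (q - 5)*(q - 3)*(q^3 - q^2 - 4*q + 4) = (q - 5)*(q - 3)*(q + 2)*(q^2 - 3*q + 2) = (q - 5)*(q - 3)*(q - 1)*(q + 2)*(q - 2)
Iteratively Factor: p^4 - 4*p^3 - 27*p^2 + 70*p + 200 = (p - 5)*(p^3 + p^2 - 22*p - 40) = (p - 5)*(p + 2)*(p^2 - p - 20) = (p - 5)^2*(p + 2)*(p + 4)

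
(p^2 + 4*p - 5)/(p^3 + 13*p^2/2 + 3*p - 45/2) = 2*(p - 1)/(2*p^2 + 3*p - 9)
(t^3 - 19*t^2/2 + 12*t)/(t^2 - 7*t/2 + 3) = t*(t - 8)/(t - 2)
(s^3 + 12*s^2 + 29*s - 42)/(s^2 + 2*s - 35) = (s^2 + 5*s - 6)/(s - 5)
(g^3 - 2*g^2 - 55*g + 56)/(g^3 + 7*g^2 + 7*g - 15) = (g^2 - g - 56)/(g^2 + 8*g + 15)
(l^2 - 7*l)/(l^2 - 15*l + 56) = l/(l - 8)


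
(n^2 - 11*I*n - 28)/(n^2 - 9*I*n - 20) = (n - 7*I)/(n - 5*I)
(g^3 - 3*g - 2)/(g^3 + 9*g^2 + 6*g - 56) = (g^2 + 2*g + 1)/(g^2 + 11*g + 28)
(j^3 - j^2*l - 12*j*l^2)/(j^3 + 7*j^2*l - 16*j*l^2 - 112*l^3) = j*(j + 3*l)/(j^2 + 11*j*l + 28*l^2)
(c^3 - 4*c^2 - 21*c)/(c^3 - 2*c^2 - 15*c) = (c - 7)/(c - 5)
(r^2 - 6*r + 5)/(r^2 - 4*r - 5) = (r - 1)/(r + 1)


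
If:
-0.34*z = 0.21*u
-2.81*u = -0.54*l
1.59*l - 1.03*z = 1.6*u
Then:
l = 0.00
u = 0.00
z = 0.00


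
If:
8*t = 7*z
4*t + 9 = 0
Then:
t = -9/4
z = -18/7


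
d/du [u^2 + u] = 2*u + 1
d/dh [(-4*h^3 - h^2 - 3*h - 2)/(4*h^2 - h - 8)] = (-16*h^4 + 8*h^3 + 109*h^2 + 32*h + 22)/(16*h^4 - 8*h^3 - 63*h^2 + 16*h + 64)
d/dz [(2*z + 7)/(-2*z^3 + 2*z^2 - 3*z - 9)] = (8*z^3 + 38*z^2 - 28*z + 3)/(4*z^6 - 8*z^5 + 16*z^4 + 24*z^3 - 27*z^2 + 54*z + 81)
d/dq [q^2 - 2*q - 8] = 2*q - 2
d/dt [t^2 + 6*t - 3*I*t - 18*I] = 2*t + 6 - 3*I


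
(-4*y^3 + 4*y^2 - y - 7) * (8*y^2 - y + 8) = -32*y^5 + 36*y^4 - 44*y^3 - 23*y^2 - y - 56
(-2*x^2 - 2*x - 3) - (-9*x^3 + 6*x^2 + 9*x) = 9*x^3 - 8*x^2 - 11*x - 3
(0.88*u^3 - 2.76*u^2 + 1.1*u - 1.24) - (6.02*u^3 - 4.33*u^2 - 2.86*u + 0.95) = -5.14*u^3 + 1.57*u^2 + 3.96*u - 2.19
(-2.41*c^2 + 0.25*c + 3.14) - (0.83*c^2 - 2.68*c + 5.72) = -3.24*c^2 + 2.93*c - 2.58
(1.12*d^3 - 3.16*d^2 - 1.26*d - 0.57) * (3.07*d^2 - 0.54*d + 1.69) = 3.4384*d^5 - 10.306*d^4 - 0.269*d^3 - 6.4099*d^2 - 1.8216*d - 0.9633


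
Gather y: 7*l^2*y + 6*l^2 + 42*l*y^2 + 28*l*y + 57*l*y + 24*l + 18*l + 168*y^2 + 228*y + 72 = 6*l^2 + 42*l + y^2*(42*l + 168) + y*(7*l^2 + 85*l + 228) + 72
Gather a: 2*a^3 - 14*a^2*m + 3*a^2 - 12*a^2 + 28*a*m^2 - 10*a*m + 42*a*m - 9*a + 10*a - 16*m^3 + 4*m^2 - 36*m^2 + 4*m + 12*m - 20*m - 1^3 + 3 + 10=2*a^3 + a^2*(-14*m - 9) + a*(28*m^2 + 32*m + 1) - 16*m^3 - 32*m^2 - 4*m + 12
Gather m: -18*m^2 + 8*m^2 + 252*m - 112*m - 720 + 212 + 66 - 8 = -10*m^2 + 140*m - 450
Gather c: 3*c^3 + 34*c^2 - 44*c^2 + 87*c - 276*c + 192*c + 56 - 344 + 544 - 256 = 3*c^3 - 10*c^2 + 3*c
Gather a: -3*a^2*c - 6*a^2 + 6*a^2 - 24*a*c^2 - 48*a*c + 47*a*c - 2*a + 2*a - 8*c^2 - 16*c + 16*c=-3*a^2*c + a*(-24*c^2 - c) - 8*c^2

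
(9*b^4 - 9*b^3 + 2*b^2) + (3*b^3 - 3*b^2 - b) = 9*b^4 - 6*b^3 - b^2 - b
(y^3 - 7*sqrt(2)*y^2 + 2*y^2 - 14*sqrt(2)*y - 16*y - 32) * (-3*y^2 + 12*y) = -3*y^5 + 6*y^4 + 21*sqrt(2)*y^4 - 42*sqrt(2)*y^3 + 72*y^3 - 168*sqrt(2)*y^2 - 96*y^2 - 384*y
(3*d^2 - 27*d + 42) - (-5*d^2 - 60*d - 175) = 8*d^2 + 33*d + 217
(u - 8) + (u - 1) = 2*u - 9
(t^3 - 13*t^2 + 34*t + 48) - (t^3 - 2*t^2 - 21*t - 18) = -11*t^2 + 55*t + 66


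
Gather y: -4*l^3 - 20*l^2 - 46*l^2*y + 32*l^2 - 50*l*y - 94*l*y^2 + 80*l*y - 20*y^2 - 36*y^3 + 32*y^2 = -4*l^3 + 12*l^2 - 36*y^3 + y^2*(12 - 94*l) + y*(-46*l^2 + 30*l)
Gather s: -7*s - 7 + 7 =-7*s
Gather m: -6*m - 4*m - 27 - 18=-10*m - 45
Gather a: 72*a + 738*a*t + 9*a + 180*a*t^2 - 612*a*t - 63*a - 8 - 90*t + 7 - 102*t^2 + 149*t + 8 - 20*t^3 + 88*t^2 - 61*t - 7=a*(180*t^2 + 126*t + 18) - 20*t^3 - 14*t^2 - 2*t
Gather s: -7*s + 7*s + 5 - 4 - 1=0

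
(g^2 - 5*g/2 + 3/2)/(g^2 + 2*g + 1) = (2*g^2 - 5*g + 3)/(2*(g^2 + 2*g + 1))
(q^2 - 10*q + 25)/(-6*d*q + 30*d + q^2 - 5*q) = (q - 5)/(-6*d + q)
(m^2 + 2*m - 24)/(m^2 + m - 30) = (m - 4)/(m - 5)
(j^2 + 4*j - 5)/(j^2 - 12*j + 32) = (j^2 + 4*j - 5)/(j^2 - 12*j + 32)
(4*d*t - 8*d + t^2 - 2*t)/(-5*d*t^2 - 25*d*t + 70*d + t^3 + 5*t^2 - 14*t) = (4*d + t)/(-5*d*t - 35*d + t^2 + 7*t)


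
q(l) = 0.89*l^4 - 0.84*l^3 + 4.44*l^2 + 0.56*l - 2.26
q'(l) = 3.56*l^3 - 2.52*l^2 + 8.88*l + 0.56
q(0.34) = -1.58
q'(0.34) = 3.43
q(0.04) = -2.23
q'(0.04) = 0.91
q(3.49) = 150.10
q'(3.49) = 152.19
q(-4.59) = 564.98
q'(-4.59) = -437.55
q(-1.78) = 24.48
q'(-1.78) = -43.31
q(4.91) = 525.37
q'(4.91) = 404.81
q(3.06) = 94.99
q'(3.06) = 106.14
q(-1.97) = 33.69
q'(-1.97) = -53.93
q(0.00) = -2.26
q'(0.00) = 0.56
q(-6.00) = 1489.10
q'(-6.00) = -912.40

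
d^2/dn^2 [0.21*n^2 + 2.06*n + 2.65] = 0.420000000000000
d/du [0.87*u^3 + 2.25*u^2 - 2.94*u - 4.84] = 2.61*u^2 + 4.5*u - 2.94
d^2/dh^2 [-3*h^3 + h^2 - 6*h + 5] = 2 - 18*h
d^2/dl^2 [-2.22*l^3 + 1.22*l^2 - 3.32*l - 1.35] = 2.44 - 13.32*l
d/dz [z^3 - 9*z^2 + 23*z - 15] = 3*z^2 - 18*z + 23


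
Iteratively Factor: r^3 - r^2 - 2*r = (r)*(r^2 - r - 2) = r*(r - 2)*(r + 1)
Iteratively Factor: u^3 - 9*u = (u + 3)*(u^2 - 3*u) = u*(u + 3)*(u - 3)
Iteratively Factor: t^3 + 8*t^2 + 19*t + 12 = (t + 1)*(t^2 + 7*t + 12) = (t + 1)*(t + 4)*(t + 3)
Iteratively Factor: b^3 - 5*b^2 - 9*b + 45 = (b - 5)*(b^2 - 9) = (b - 5)*(b - 3)*(b + 3)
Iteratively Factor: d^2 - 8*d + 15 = (d - 3)*(d - 5)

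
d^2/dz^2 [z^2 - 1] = 2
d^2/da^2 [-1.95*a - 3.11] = 0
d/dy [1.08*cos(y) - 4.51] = -1.08*sin(y)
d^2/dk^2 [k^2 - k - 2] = 2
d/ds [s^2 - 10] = 2*s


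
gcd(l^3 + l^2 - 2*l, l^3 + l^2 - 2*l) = l^3 + l^2 - 2*l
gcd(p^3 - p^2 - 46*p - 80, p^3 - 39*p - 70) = p^2 + 7*p + 10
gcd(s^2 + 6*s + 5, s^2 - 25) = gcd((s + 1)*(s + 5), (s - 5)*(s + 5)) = s + 5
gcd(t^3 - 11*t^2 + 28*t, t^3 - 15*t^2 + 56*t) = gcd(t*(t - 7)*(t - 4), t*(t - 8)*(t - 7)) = t^2 - 7*t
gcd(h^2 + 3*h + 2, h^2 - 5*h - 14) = h + 2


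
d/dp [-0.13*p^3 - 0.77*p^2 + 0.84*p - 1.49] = -0.39*p^2 - 1.54*p + 0.84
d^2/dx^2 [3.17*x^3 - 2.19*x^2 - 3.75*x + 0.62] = 19.02*x - 4.38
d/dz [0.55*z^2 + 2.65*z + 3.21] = 1.1*z + 2.65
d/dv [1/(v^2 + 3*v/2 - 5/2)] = 2*(-4*v - 3)/(2*v^2 + 3*v - 5)^2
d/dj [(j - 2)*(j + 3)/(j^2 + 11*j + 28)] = 2*(5*j^2 + 34*j + 47)/(j^4 + 22*j^3 + 177*j^2 + 616*j + 784)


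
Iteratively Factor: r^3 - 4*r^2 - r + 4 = (r - 1)*(r^2 - 3*r - 4) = (r - 1)*(r + 1)*(r - 4)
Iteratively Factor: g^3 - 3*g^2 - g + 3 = (g + 1)*(g^2 - 4*g + 3) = (g - 3)*(g + 1)*(g - 1)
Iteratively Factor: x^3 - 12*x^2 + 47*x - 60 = (x - 5)*(x^2 - 7*x + 12) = (x - 5)*(x - 4)*(x - 3)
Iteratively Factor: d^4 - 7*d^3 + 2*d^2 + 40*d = (d + 2)*(d^3 - 9*d^2 + 20*d) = (d - 5)*(d + 2)*(d^2 - 4*d) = (d - 5)*(d - 4)*(d + 2)*(d)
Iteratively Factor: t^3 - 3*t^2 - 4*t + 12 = (t - 3)*(t^2 - 4) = (t - 3)*(t + 2)*(t - 2)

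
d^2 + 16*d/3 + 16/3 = (d + 4/3)*(d + 4)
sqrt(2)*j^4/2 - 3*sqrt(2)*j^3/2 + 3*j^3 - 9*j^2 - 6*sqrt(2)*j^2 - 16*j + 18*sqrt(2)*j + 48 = (j - 3)*(j - 2*sqrt(2))*(j + 4*sqrt(2))*(sqrt(2)*j/2 + 1)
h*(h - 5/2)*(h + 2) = h^3 - h^2/2 - 5*h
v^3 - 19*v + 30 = (v - 3)*(v - 2)*(v + 5)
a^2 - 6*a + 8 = (a - 4)*(a - 2)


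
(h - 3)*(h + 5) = h^2 + 2*h - 15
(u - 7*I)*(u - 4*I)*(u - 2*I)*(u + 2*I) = u^4 - 11*I*u^3 - 24*u^2 - 44*I*u - 112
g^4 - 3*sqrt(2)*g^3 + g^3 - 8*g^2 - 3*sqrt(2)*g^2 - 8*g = g*(g + 1)*(g - 4*sqrt(2))*(g + sqrt(2))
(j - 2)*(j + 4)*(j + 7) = j^3 + 9*j^2 + 6*j - 56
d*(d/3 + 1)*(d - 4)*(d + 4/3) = d^4/3 + d^3/9 - 40*d^2/9 - 16*d/3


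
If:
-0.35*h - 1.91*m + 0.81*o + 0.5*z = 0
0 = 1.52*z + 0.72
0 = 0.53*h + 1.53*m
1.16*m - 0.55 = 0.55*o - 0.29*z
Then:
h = -4.46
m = 1.54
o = 2.01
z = -0.47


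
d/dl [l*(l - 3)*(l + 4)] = 3*l^2 + 2*l - 12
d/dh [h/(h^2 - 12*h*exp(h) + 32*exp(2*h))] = (h^2 + 2*h*(6*h*exp(h) - h - 32*exp(2*h) + 6*exp(h)) - 12*h*exp(h) + 32*exp(2*h))/(h^2 - 12*h*exp(h) + 32*exp(2*h))^2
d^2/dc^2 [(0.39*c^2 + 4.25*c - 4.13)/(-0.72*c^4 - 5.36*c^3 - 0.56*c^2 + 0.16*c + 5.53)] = (-1.213056*c^8 - 35.468928*c^7 - 241.700352*c^6 - 265.270656*c^5 + 1335.059904*c^4 - 313.857232*c^3 - 1335.079536*c^2 + 653.310336*c + 9.458722)/(0.373248*c^12 + 8.335872*c^11 + 62.926848*c^10 + 166.708736*c^9 + 36.638016*c^8 - 137.182848*c^7 - 492.652864*c^6 - 95.509632*c^5 + 89.350296*c^4 + 494.709704*c^3 + 50.951208*c^2 - 14.678832*c - 169.112377)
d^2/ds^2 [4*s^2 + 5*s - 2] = 8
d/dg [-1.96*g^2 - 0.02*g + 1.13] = -3.92*g - 0.02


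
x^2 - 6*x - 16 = (x - 8)*(x + 2)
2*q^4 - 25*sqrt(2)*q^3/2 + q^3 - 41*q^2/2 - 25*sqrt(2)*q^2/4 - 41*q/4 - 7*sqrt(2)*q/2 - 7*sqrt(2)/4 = (q + 1/2)*(q - 7*sqrt(2))*(sqrt(2)*q + 1/2)*(sqrt(2)*q + 1)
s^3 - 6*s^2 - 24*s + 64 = (s - 8)*(s - 2)*(s + 4)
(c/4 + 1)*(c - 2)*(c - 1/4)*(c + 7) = c^4/4 + 35*c^3/16 + 15*c^2/16 - 115*c/8 + 7/2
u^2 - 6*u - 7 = (u - 7)*(u + 1)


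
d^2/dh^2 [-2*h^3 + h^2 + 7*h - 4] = 2 - 12*h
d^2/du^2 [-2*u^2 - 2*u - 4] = -4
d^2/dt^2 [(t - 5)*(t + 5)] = 2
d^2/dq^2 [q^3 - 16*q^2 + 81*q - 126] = 6*q - 32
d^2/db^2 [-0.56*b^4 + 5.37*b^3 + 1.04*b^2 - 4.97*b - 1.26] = -6.72*b^2 + 32.22*b + 2.08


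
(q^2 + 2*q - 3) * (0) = 0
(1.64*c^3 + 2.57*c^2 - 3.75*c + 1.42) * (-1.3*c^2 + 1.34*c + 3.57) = -2.132*c^5 - 1.1434*c^4 + 14.1736*c^3 + 2.3039*c^2 - 11.4847*c + 5.0694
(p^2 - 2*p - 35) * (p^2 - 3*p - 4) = p^4 - 5*p^3 - 33*p^2 + 113*p + 140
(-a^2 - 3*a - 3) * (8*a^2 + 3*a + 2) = -8*a^4 - 27*a^3 - 35*a^2 - 15*a - 6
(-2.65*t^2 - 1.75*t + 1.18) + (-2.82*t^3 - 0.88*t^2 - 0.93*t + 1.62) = -2.82*t^3 - 3.53*t^2 - 2.68*t + 2.8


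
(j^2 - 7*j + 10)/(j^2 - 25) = (j - 2)/(j + 5)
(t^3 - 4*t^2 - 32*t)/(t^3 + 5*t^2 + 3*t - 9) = t*(t^2 - 4*t - 32)/(t^3 + 5*t^2 + 3*t - 9)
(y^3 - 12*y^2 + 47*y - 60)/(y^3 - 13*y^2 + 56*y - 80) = (y - 3)/(y - 4)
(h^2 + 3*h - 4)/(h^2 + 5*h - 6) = (h + 4)/(h + 6)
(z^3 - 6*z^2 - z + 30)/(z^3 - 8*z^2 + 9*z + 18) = (z^2 - 3*z - 10)/(z^2 - 5*z - 6)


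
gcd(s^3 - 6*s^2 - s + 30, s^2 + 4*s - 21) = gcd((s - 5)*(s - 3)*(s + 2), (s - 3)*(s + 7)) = s - 3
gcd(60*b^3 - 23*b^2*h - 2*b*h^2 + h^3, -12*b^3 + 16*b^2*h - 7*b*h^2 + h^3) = 3*b - h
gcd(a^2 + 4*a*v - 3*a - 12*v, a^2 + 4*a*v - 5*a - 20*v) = a + 4*v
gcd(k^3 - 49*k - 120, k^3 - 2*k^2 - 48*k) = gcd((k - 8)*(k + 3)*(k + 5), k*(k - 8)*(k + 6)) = k - 8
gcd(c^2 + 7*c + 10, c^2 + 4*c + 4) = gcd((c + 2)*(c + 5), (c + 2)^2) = c + 2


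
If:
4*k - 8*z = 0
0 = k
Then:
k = 0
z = 0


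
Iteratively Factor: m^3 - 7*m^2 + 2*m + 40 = (m - 5)*(m^2 - 2*m - 8) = (m - 5)*(m - 4)*(m + 2)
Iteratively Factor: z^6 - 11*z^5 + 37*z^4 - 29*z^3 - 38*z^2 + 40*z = (z - 1)*(z^5 - 10*z^4 + 27*z^3 - 2*z^2 - 40*z) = (z - 1)*(z + 1)*(z^4 - 11*z^3 + 38*z^2 - 40*z) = z*(z - 1)*(z + 1)*(z^3 - 11*z^2 + 38*z - 40) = z*(z - 4)*(z - 1)*(z + 1)*(z^2 - 7*z + 10) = z*(z - 5)*(z - 4)*(z - 1)*(z + 1)*(z - 2)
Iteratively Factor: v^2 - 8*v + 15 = (v - 5)*(v - 3)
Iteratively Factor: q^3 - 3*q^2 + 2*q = (q - 2)*(q^2 - q) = (q - 2)*(q - 1)*(q)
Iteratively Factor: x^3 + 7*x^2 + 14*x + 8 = (x + 4)*(x^2 + 3*x + 2) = (x + 1)*(x + 4)*(x + 2)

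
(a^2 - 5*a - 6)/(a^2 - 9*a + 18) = (a + 1)/(a - 3)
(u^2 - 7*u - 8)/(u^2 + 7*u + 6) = (u - 8)/(u + 6)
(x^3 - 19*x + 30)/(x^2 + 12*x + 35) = (x^2 - 5*x + 6)/(x + 7)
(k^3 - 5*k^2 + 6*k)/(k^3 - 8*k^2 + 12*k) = (k - 3)/(k - 6)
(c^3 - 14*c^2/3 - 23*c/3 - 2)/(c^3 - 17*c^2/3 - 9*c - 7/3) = (c - 6)/(c - 7)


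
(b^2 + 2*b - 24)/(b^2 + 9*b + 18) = (b - 4)/(b + 3)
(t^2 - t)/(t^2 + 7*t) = (t - 1)/(t + 7)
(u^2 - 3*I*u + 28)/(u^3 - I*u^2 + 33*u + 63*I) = (u + 4*I)/(u^2 + 6*I*u - 9)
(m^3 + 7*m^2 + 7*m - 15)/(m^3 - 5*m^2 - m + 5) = (m^2 + 8*m + 15)/(m^2 - 4*m - 5)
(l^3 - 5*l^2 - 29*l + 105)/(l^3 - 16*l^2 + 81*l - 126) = (l + 5)/(l - 6)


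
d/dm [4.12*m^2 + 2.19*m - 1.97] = 8.24*m + 2.19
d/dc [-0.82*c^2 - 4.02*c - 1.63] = -1.64*c - 4.02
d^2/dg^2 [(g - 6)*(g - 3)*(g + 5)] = 6*g - 8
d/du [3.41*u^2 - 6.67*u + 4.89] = 6.82*u - 6.67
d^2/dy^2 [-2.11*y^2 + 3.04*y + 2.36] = -4.22000000000000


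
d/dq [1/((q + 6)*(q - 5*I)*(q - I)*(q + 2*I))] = (-(q + 6)*(q - 5*I)*(q - I) - (q + 6)*(q - 5*I)*(q + 2*I) - (q + 6)*(q - I)*(q + 2*I) - (q - 5*I)*(q - I)*(q + 2*I))/((q + 6)^2*(q - 5*I)^2*(q - I)^2*(q + 2*I)^2)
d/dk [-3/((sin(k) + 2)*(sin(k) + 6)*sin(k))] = 3*(3*cos(k) + 16/tan(k) + 12*cos(k)/sin(k)^2)/((sin(k) + 2)^2*(sin(k) + 6)^2)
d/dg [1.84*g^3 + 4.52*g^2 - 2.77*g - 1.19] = 5.52*g^2 + 9.04*g - 2.77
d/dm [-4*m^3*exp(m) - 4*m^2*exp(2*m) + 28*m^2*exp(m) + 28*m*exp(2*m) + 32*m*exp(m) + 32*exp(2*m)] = 4*(-m^3 - 2*m^2*exp(m) + 4*m^2 + 12*m*exp(m) + 22*m + 23*exp(m) + 8)*exp(m)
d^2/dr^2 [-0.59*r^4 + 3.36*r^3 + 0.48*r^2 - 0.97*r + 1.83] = -7.08*r^2 + 20.16*r + 0.96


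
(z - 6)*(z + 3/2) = z^2 - 9*z/2 - 9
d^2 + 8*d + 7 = (d + 1)*(d + 7)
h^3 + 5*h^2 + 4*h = h*(h + 1)*(h + 4)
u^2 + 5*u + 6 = (u + 2)*(u + 3)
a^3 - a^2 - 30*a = a*(a - 6)*(a + 5)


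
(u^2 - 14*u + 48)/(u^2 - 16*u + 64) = (u - 6)/(u - 8)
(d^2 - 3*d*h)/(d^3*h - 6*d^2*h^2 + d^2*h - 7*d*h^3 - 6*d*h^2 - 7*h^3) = d*(-d + 3*h)/(h*(-d^3 + 6*d^2*h - d^2 + 7*d*h^2 + 6*d*h + 7*h^2))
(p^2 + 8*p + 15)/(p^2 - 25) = (p + 3)/(p - 5)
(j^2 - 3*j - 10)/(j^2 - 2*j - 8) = (j - 5)/(j - 4)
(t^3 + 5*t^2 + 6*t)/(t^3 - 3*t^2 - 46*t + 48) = t*(t^2 + 5*t + 6)/(t^3 - 3*t^2 - 46*t + 48)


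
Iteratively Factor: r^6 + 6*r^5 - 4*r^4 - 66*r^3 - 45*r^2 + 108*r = (r - 3)*(r^5 + 9*r^4 + 23*r^3 + 3*r^2 - 36*r) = (r - 3)*(r + 3)*(r^4 + 6*r^3 + 5*r^2 - 12*r) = (r - 3)*(r + 3)^2*(r^3 + 3*r^2 - 4*r) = r*(r - 3)*(r + 3)^2*(r^2 + 3*r - 4) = r*(r - 3)*(r - 1)*(r + 3)^2*(r + 4)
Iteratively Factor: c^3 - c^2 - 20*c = (c - 5)*(c^2 + 4*c) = (c - 5)*(c + 4)*(c)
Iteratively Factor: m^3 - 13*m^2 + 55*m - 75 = (m - 5)*(m^2 - 8*m + 15) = (m - 5)^2*(m - 3)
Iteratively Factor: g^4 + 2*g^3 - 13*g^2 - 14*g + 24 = (g - 1)*(g^3 + 3*g^2 - 10*g - 24) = (g - 3)*(g - 1)*(g^2 + 6*g + 8) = (g - 3)*(g - 1)*(g + 2)*(g + 4)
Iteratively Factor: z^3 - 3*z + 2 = (z - 1)*(z^2 + z - 2) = (z - 1)*(z + 2)*(z - 1)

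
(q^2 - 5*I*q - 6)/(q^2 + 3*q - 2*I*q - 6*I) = (q - 3*I)/(q + 3)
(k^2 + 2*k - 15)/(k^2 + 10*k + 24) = (k^2 + 2*k - 15)/(k^2 + 10*k + 24)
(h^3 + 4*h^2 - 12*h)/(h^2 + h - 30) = h*(h - 2)/(h - 5)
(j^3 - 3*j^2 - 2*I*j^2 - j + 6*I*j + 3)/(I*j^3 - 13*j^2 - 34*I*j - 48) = (-I*j^2 + j*(-1 + 3*I) + 3)/(j^2 + 14*I*j - 48)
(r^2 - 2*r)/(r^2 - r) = (r - 2)/(r - 1)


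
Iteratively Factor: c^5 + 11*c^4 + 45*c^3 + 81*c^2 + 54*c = (c + 3)*(c^4 + 8*c^3 + 21*c^2 + 18*c) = (c + 3)^2*(c^3 + 5*c^2 + 6*c) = c*(c + 3)^2*(c^2 + 5*c + 6) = c*(c + 3)^3*(c + 2)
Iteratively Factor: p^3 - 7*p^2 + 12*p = (p - 4)*(p^2 - 3*p) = (p - 4)*(p - 3)*(p)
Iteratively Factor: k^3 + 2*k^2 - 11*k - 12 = (k + 1)*(k^2 + k - 12) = (k + 1)*(k + 4)*(k - 3)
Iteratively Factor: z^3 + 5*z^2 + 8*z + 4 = (z + 1)*(z^2 + 4*z + 4) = (z + 1)*(z + 2)*(z + 2)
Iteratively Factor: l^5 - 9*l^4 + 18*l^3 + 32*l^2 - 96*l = (l)*(l^4 - 9*l^3 + 18*l^2 + 32*l - 96) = l*(l + 2)*(l^3 - 11*l^2 + 40*l - 48) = l*(l - 4)*(l + 2)*(l^2 - 7*l + 12) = l*(l - 4)*(l - 3)*(l + 2)*(l - 4)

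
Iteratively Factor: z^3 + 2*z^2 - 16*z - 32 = (z + 4)*(z^2 - 2*z - 8) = (z + 2)*(z + 4)*(z - 4)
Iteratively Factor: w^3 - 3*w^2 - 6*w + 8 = (w + 2)*(w^2 - 5*w + 4) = (w - 1)*(w + 2)*(w - 4)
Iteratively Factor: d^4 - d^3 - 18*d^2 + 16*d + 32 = (d - 2)*(d^3 + d^2 - 16*d - 16) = (d - 4)*(d - 2)*(d^2 + 5*d + 4) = (d - 4)*(d - 2)*(d + 4)*(d + 1)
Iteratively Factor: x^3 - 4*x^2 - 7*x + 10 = (x - 5)*(x^2 + x - 2) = (x - 5)*(x - 1)*(x + 2)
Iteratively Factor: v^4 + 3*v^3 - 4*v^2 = (v)*(v^3 + 3*v^2 - 4*v) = v^2*(v^2 + 3*v - 4) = v^2*(v - 1)*(v + 4)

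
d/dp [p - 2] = 1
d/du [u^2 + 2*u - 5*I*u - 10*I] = 2*u + 2 - 5*I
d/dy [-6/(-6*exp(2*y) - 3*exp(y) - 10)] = (-72*exp(y) - 18)*exp(y)/(6*exp(2*y) + 3*exp(y) + 10)^2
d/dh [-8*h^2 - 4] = -16*h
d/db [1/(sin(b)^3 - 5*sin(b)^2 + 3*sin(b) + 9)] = (1 - 3*sin(b))*cos(b)/((sin(b) - 3)^3*(sin(b) + 1)^2)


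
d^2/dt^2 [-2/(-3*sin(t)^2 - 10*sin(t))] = 4*(-18*sin(t) - 45 - 23/sin(t) + 90/sin(t)^2 + 100/sin(t)^3)/(3*sin(t) + 10)^3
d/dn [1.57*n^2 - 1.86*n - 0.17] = 3.14*n - 1.86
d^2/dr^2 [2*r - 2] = 0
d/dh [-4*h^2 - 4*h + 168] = -8*h - 4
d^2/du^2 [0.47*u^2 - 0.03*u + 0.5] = 0.940000000000000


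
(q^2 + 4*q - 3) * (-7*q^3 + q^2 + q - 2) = -7*q^5 - 27*q^4 + 26*q^3 - q^2 - 11*q + 6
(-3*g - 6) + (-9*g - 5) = -12*g - 11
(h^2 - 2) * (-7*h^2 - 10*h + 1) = -7*h^4 - 10*h^3 + 15*h^2 + 20*h - 2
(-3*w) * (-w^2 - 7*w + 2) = 3*w^3 + 21*w^2 - 6*w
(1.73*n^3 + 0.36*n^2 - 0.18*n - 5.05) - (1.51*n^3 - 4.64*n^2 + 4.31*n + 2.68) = 0.22*n^3 + 5.0*n^2 - 4.49*n - 7.73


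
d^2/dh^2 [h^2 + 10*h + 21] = 2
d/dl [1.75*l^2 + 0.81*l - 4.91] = 3.5*l + 0.81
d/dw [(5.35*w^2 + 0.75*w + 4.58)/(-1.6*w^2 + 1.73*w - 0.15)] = (10.4555*w^2 + 13.051*w - 8.0359)/(2.56*w^4 - 5.536*w^3 + 3.4729*w^2 - 0.519*w + 0.0225)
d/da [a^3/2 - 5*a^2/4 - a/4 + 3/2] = 3*a^2/2 - 5*a/2 - 1/4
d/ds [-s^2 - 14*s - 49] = -2*s - 14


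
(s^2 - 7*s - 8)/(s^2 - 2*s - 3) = (s - 8)/(s - 3)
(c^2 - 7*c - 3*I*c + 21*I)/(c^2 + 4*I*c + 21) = (c - 7)/(c + 7*I)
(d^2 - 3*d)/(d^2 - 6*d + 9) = d/(d - 3)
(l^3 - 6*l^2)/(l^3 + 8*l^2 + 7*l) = l*(l - 6)/(l^2 + 8*l + 7)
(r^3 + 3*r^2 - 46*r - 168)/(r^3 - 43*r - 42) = (r + 4)/(r + 1)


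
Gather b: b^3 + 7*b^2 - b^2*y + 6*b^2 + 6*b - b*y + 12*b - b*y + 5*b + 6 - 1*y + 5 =b^3 + b^2*(13 - y) + b*(23 - 2*y) - y + 11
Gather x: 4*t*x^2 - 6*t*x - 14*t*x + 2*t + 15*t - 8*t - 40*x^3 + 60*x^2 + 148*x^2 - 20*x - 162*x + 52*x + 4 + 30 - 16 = 9*t - 40*x^3 + x^2*(4*t + 208) + x*(-20*t - 130) + 18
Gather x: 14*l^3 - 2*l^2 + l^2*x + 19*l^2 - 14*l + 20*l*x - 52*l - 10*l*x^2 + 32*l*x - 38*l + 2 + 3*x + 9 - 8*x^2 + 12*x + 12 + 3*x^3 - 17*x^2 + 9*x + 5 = 14*l^3 + 17*l^2 - 104*l + 3*x^3 + x^2*(-10*l - 25) + x*(l^2 + 52*l + 24) + 28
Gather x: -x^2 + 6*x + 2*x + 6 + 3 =-x^2 + 8*x + 9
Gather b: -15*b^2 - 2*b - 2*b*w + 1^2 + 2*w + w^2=-15*b^2 + b*(-2*w - 2) + w^2 + 2*w + 1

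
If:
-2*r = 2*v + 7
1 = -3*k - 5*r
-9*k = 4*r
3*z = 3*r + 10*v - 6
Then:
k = 4/33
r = -3/11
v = -71/22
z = -430/33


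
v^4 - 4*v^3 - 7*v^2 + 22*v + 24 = (v - 4)*(v - 3)*(v + 1)*(v + 2)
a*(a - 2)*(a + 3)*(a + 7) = a^4 + 8*a^3 + a^2 - 42*a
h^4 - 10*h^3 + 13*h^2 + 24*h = h*(h - 8)*(h - 3)*(h + 1)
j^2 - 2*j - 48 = (j - 8)*(j + 6)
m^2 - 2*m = m*(m - 2)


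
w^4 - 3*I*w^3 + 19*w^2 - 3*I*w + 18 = (w - 6*I)*(w - I)*(w + I)*(w + 3*I)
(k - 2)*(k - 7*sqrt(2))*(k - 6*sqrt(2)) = k^3 - 13*sqrt(2)*k^2 - 2*k^2 + 26*sqrt(2)*k + 84*k - 168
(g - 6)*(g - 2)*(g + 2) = g^3 - 6*g^2 - 4*g + 24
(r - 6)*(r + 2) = r^2 - 4*r - 12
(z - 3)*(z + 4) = z^2 + z - 12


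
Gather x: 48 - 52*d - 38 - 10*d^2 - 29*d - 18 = -10*d^2 - 81*d - 8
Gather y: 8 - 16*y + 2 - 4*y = 10 - 20*y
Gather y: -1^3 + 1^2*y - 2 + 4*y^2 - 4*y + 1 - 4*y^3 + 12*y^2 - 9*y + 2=-4*y^3 + 16*y^2 - 12*y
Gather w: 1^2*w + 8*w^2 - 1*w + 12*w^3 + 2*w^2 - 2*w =12*w^3 + 10*w^2 - 2*w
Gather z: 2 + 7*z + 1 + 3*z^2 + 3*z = 3*z^2 + 10*z + 3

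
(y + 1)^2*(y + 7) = y^3 + 9*y^2 + 15*y + 7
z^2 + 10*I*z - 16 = (z + 2*I)*(z + 8*I)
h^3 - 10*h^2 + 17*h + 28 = (h - 7)*(h - 4)*(h + 1)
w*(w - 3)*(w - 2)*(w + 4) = w^4 - w^3 - 14*w^2 + 24*w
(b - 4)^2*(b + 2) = b^3 - 6*b^2 + 32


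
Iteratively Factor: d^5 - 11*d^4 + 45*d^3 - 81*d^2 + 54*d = (d - 3)*(d^4 - 8*d^3 + 21*d^2 - 18*d) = (d - 3)^2*(d^3 - 5*d^2 + 6*d) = (d - 3)^2*(d - 2)*(d^2 - 3*d) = d*(d - 3)^2*(d - 2)*(d - 3)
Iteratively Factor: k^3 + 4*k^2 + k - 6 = (k + 2)*(k^2 + 2*k - 3) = (k + 2)*(k + 3)*(k - 1)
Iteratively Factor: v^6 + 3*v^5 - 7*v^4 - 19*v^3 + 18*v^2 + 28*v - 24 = (v + 2)*(v^5 + v^4 - 9*v^3 - v^2 + 20*v - 12) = (v - 1)*(v + 2)*(v^4 + 2*v^3 - 7*v^2 - 8*v + 12) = (v - 1)*(v + 2)^2*(v^3 - 7*v + 6) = (v - 1)*(v + 2)^2*(v + 3)*(v^2 - 3*v + 2) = (v - 2)*(v - 1)*(v + 2)^2*(v + 3)*(v - 1)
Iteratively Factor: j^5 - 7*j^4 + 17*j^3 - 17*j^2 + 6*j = (j - 1)*(j^4 - 6*j^3 + 11*j^2 - 6*j) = (j - 1)^2*(j^3 - 5*j^2 + 6*j) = j*(j - 1)^2*(j^2 - 5*j + 6) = j*(j - 2)*(j - 1)^2*(j - 3)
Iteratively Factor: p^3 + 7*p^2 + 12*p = (p)*(p^2 + 7*p + 12) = p*(p + 4)*(p + 3)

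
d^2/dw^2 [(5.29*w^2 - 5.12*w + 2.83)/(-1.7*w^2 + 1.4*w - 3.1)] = (4.41320000000002*w^3 + 118.1976*w^2 - 121.482*w - 38.4976)/(4.913*w^6 - 12.138*w^5 + 36.873*w^4 - 47.012*w^3 + 67.239*w^2 - 40.362*w + 29.791)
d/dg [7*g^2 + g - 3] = 14*g + 1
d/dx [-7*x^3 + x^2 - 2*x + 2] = -21*x^2 + 2*x - 2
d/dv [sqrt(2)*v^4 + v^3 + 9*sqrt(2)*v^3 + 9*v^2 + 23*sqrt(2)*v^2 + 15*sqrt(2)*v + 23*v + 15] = 4*sqrt(2)*v^3 + 3*v^2 + 27*sqrt(2)*v^2 + 18*v + 46*sqrt(2)*v + 15*sqrt(2) + 23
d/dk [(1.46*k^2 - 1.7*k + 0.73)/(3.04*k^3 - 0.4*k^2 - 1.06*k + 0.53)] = (-4.4384*k^4 + 10.336*k^3 - 8.8852*k^2 + 2.1316*k - 0.1272)/(9.2416*k^6 - 2.432*k^5 - 6.2848*k^4 + 4.0704*k^3 + 0.6996*k^2 - 1.1236*k + 0.2809)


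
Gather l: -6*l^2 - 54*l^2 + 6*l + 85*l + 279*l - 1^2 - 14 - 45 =-60*l^2 + 370*l - 60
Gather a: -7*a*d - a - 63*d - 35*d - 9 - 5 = a*(-7*d - 1) - 98*d - 14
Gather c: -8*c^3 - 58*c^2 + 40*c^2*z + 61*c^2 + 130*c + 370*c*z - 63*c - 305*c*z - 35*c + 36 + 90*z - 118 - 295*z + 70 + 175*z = -8*c^3 + c^2*(40*z + 3) + c*(65*z + 32) - 30*z - 12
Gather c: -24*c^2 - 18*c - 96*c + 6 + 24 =-24*c^2 - 114*c + 30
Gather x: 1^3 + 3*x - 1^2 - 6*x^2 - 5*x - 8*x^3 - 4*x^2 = -8*x^3 - 10*x^2 - 2*x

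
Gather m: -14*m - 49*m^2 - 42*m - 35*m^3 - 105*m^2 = -35*m^3 - 154*m^2 - 56*m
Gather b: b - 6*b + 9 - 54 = -5*b - 45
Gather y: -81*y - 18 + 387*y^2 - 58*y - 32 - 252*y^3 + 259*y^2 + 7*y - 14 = -252*y^3 + 646*y^2 - 132*y - 64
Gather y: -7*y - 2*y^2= -2*y^2 - 7*y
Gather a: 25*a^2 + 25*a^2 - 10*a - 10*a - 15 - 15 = 50*a^2 - 20*a - 30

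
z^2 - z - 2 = (z - 2)*(z + 1)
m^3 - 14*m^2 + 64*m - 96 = (m - 6)*(m - 4)^2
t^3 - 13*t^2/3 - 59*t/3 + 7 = (t - 7)*(t - 1/3)*(t + 3)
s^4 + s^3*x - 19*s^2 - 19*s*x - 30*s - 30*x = (s - 5)*(s + 2)*(s + 3)*(s + x)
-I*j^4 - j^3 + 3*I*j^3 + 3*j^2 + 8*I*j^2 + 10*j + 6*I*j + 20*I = (j - 5)*(j + 2)*(j - 2*I)*(-I*j + 1)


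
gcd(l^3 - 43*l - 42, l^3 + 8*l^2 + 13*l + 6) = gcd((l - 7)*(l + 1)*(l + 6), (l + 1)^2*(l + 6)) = l^2 + 7*l + 6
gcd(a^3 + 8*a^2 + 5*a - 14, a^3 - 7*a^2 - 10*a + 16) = a^2 + a - 2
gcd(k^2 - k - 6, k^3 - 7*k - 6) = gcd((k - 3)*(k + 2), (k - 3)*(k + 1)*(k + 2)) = k^2 - k - 6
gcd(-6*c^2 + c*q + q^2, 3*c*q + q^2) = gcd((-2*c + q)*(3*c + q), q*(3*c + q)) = 3*c + q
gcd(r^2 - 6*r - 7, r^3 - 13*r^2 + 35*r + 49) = r^2 - 6*r - 7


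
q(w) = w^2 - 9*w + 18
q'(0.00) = -9.00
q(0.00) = 18.00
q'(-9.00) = -27.00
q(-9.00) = 180.00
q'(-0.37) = -9.74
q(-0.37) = 21.47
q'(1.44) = -6.12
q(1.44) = 7.11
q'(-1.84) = -12.68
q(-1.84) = 37.95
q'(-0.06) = -9.12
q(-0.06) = 18.54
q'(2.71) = -3.58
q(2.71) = 0.95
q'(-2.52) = -14.04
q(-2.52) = 47.03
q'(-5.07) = -19.14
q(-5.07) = 89.33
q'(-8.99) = -26.98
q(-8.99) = 179.73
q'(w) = 2*w - 9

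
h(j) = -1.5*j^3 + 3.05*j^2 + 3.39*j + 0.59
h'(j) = -4.5*j^2 + 6.1*j + 3.39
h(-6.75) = 577.99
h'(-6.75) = -242.82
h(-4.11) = 142.32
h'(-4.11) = -97.70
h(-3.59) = 97.13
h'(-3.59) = -76.51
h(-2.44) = 32.27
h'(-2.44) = -38.29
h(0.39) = 2.29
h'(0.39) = 5.08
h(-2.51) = 35.02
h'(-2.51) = -40.27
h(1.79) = 7.83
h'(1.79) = -0.11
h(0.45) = 2.60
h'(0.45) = 5.22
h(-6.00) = 414.05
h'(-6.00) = -195.21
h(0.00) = 0.59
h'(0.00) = 3.39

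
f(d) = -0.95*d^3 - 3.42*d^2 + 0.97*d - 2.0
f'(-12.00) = -327.35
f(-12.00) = 1135.48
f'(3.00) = -45.20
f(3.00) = -55.52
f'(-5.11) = -38.50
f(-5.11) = 30.50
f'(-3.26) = -7.02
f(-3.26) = -8.59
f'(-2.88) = -2.97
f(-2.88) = -10.47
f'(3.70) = -63.35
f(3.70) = -93.35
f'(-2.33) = 1.43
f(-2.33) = -10.81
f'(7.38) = -204.73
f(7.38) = -562.96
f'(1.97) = -23.57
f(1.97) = -20.62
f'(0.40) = -2.22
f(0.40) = -2.22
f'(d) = -2.85*d^2 - 6.84*d + 0.97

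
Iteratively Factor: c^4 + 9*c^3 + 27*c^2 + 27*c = (c + 3)*(c^3 + 6*c^2 + 9*c) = (c + 3)^2*(c^2 + 3*c) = c*(c + 3)^2*(c + 3)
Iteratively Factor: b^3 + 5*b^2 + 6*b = (b)*(b^2 + 5*b + 6) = b*(b + 2)*(b + 3)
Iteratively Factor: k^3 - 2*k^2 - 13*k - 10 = (k + 1)*(k^2 - 3*k - 10) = (k + 1)*(k + 2)*(k - 5)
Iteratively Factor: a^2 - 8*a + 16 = (a - 4)*(a - 4)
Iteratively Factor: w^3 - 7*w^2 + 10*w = (w)*(w^2 - 7*w + 10) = w*(w - 5)*(w - 2)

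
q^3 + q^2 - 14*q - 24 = (q - 4)*(q + 2)*(q + 3)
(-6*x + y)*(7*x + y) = -42*x^2 + x*y + y^2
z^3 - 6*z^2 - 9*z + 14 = (z - 7)*(z - 1)*(z + 2)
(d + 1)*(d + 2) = d^2 + 3*d + 2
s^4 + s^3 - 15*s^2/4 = s^2*(s - 3/2)*(s + 5/2)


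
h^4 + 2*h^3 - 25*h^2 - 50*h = h*(h - 5)*(h + 2)*(h + 5)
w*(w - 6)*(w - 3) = w^3 - 9*w^2 + 18*w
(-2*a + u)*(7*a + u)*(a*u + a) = -14*a^3*u - 14*a^3 + 5*a^2*u^2 + 5*a^2*u + a*u^3 + a*u^2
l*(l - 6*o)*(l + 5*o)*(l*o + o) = l^4*o - l^3*o^2 + l^3*o - 30*l^2*o^3 - l^2*o^2 - 30*l*o^3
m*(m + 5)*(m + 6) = m^3 + 11*m^2 + 30*m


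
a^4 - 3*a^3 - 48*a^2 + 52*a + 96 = (a - 8)*(a - 2)*(a + 1)*(a + 6)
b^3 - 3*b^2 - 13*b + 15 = (b - 5)*(b - 1)*(b + 3)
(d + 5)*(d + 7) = d^2 + 12*d + 35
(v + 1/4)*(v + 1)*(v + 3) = v^3 + 17*v^2/4 + 4*v + 3/4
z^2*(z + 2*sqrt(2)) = z^3 + 2*sqrt(2)*z^2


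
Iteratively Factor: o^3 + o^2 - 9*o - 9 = (o - 3)*(o^2 + 4*o + 3) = (o - 3)*(o + 3)*(o + 1)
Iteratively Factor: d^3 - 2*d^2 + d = (d)*(d^2 - 2*d + 1) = d*(d - 1)*(d - 1)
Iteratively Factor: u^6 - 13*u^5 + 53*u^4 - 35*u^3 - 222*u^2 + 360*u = (u - 3)*(u^5 - 10*u^4 + 23*u^3 + 34*u^2 - 120*u) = (u - 4)*(u - 3)*(u^4 - 6*u^3 - u^2 + 30*u) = u*(u - 4)*(u - 3)*(u^3 - 6*u^2 - u + 30) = u*(u - 4)*(u - 3)^2*(u^2 - 3*u - 10) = u*(u - 5)*(u - 4)*(u - 3)^2*(u + 2)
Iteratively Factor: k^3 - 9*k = (k - 3)*(k^2 + 3*k) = k*(k - 3)*(k + 3)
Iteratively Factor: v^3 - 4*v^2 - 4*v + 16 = (v - 4)*(v^2 - 4) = (v - 4)*(v + 2)*(v - 2)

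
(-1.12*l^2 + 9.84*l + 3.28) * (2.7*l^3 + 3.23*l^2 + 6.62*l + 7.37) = -3.024*l^5 + 22.9504*l^4 + 33.2248*l^3 + 67.4808*l^2 + 94.2344*l + 24.1736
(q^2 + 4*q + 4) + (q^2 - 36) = 2*q^2 + 4*q - 32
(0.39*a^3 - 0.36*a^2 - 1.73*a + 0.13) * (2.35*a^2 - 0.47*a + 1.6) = 0.9165*a^5 - 1.0293*a^4 - 3.2723*a^3 + 0.5426*a^2 - 2.8291*a + 0.208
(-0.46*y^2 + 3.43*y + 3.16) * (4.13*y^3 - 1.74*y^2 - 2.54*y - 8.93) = -1.8998*y^5 + 14.9663*y^4 + 8.251*y^3 - 10.1028*y^2 - 38.6563*y - 28.2188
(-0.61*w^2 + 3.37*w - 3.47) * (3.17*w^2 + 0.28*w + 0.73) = -1.9337*w^4 + 10.5121*w^3 - 10.5016*w^2 + 1.4885*w - 2.5331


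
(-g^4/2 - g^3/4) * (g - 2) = -g^5/2 + 3*g^4/4 + g^3/2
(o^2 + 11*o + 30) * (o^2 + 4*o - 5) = o^4 + 15*o^3 + 69*o^2 + 65*o - 150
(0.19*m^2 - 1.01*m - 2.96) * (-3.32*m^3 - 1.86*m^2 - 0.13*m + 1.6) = -0.6308*m^5 + 2.9998*m^4 + 11.6811*m^3 + 5.9409*m^2 - 1.2312*m - 4.736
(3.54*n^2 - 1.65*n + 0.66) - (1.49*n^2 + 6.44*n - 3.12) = 2.05*n^2 - 8.09*n + 3.78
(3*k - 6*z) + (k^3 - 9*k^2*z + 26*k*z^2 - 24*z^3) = k^3 - 9*k^2*z + 26*k*z^2 + 3*k - 24*z^3 - 6*z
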